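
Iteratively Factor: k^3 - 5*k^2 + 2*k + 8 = (k - 2)*(k^2 - 3*k - 4) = (k - 2)*(k + 1)*(k - 4)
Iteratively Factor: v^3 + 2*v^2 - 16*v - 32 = (v + 4)*(v^2 - 2*v - 8) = (v - 4)*(v + 4)*(v + 2)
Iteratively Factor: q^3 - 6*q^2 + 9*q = (q - 3)*(q^2 - 3*q) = q*(q - 3)*(q - 3)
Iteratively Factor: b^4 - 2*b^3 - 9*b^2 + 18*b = (b - 2)*(b^3 - 9*b) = (b - 2)*(b + 3)*(b^2 - 3*b) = (b - 3)*(b - 2)*(b + 3)*(b)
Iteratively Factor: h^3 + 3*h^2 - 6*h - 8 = (h + 4)*(h^2 - h - 2) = (h + 1)*(h + 4)*(h - 2)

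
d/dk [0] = 0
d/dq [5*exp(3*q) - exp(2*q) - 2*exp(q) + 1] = (15*exp(2*q) - 2*exp(q) - 2)*exp(q)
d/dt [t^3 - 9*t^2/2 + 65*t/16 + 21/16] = 3*t^2 - 9*t + 65/16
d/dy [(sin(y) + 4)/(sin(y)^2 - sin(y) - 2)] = (-8*sin(y) + cos(y)^2 + 1)*cos(y)/(sin(y) + cos(y)^2 + 1)^2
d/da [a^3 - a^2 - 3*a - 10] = 3*a^2 - 2*a - 3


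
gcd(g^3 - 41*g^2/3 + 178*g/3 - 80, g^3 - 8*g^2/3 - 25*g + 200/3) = g^2 - 23*g/3 + 40/3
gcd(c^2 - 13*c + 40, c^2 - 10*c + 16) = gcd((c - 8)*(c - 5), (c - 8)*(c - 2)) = c - 8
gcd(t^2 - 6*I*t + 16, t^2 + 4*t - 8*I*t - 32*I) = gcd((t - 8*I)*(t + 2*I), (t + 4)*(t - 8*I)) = t - 8*I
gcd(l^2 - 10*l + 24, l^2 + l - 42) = l - 6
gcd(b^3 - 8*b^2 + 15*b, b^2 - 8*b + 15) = b^2 - 8*b + 15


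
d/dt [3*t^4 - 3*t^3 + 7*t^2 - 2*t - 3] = 12*t^3 - 9*t^2 + 14*t - 2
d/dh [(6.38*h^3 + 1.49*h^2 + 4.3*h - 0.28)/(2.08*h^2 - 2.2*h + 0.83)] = (13.2704*h^4 - 28.072*h^3 + 3.6642*h^2 + 3.6382*h + 2.953)/(4.3264*h^4 - 9.152*h^3 + 8.2928*h^2 - 3.652*h + 0.6889)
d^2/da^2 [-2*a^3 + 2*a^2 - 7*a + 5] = 4 - 12*a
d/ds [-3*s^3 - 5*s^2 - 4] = s*(-9*s - 10)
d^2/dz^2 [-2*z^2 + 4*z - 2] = -4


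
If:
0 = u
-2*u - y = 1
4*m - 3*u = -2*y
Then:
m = 1/2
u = 0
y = -1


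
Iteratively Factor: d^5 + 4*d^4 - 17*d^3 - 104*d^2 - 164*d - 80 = (d + 2)*(d^4 + 2*d^3 - 21*d^2 - 62*d - 40) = (d - 5)*(d + 2)*(d^3 + 7*d^2 + 14*d + 8) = (d - 5)*(d + 1)*(d + 2)*(d^2 + 6*d + 8) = (d - 5)*(d + 1)*(d + 2)*(d + 4)*(d + 2)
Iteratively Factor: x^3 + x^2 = (x)*(x^2 + x) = x*(x + 1)*(x)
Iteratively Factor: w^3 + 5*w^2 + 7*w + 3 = (w + 1)*(w^2 + 4*w + 3) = (w + 1)*(w + 3)*(w + 1)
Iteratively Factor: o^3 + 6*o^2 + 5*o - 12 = (o + 4)*(o^2 + 2*o - 3) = (o - 1)*(o + 4)*(o + 3)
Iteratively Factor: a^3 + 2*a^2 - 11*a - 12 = (a + 4)*(a^2 - 2*a - 3) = (a - 3)*(a + 4)*(a + 1)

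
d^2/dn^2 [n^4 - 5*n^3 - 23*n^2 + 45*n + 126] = 12*n^2 - 30*n - 46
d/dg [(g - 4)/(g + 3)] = 7/(g + 3)^2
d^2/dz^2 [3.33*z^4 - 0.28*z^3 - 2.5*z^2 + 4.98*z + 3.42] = 39.96*z^2 - 1.68*z - 5.0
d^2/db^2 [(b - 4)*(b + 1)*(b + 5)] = 6*b + 4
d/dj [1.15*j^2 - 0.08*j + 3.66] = 2.3*j - 0.08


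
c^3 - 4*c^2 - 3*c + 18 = (c - 3)^2*(c + 2)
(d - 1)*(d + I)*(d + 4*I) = d^3 - d^2 + 5*I*d^2 - 4*d - 5*I*d + 4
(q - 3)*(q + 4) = q^2 + q - 12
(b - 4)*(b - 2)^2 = b^3 - 8*b^2 + 20*b - 16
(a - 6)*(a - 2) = a^2 - 8*a + 12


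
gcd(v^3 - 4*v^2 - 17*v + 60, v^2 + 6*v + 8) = v + 4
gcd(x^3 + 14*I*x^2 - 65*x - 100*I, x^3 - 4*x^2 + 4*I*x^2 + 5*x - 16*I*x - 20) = x + 5*I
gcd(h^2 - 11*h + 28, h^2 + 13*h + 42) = 1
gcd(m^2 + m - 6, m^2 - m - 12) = m + 3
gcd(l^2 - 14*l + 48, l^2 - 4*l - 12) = l - 6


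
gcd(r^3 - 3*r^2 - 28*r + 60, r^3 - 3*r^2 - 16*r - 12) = r - 6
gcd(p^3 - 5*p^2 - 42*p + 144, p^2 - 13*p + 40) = p - 8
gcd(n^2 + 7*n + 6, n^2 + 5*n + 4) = n + 1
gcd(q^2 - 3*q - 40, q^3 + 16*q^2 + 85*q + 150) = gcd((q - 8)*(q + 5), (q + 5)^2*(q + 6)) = q + 5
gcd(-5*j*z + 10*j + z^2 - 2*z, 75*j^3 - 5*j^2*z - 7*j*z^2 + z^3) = -5*j + z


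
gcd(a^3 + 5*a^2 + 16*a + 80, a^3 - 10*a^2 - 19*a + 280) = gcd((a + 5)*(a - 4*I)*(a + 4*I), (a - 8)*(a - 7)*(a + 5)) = a + 5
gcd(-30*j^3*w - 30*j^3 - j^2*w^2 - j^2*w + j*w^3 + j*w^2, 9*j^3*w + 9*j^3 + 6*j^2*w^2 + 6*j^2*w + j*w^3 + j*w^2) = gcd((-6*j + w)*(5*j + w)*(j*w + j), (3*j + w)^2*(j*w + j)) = j*w + j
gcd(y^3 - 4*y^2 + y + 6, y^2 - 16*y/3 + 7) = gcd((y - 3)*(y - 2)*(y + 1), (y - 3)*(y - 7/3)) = y - 3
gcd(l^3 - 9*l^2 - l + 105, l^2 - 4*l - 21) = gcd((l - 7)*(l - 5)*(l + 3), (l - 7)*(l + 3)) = l^2 - 4*l - 21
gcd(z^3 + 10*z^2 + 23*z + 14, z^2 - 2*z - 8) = z + 2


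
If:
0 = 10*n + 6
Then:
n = -3/5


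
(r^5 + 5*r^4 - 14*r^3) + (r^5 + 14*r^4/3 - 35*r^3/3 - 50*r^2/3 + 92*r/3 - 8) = 2*r^5 + 29*r^4/3 - 77*r^3/3 - 50*r^2/3 + 92*r/3 - 8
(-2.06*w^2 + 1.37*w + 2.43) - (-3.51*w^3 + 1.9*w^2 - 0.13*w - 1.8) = 3.51*w^3 - 3.96*w^2 + 1.5*w + 4.23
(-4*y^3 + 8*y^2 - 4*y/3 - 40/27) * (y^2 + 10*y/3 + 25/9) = -4*y^5 - 16*y^4/3 + 128*y^3/9 + 440*y^2/27 - 700*y/81 - 1000/243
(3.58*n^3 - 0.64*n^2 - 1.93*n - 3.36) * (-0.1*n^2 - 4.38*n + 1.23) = -0.358*n^5 - 15.6164*n^4 + 7.3996*n^3 + 8.0022*n^2 + 12.3429*n - 4.1328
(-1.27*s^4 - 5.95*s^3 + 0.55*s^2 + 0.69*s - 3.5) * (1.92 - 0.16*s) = 0.2032*s^5 - 1.4864*s^4 - 11.512*s^3 + 0.9456*s^2 + 1.8848*s - 6.72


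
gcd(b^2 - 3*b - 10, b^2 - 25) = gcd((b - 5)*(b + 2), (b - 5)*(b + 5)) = b - 5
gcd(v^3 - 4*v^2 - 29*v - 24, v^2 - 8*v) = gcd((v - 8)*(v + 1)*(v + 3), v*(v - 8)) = v - 8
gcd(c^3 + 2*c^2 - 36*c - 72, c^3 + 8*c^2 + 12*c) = c^2 + 8*c + 12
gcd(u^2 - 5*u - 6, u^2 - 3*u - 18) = u - 6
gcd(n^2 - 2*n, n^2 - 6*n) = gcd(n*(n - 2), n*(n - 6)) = n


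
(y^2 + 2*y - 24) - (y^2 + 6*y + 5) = -4*y - 29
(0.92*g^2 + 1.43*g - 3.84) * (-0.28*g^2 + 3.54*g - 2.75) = -0.2576*g^4 + 2.8564*g^3 + 3.6074*g^2 - 17.5261*g + 10.56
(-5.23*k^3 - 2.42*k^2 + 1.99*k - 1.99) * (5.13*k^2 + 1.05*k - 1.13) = -26.8299*k^5 - 17.9061*k^4 + 13.5776*k^3 - 5.3846*k^2 - 4.3382*k + 2.2487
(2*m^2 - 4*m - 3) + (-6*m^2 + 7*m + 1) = -4*m^2 + 3*m - 2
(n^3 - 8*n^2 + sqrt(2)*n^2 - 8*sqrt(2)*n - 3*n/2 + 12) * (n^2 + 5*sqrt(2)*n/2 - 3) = n^5 - 8*n^4 + 7*sqrt(2)*n^4/2 - 28*sqrt(2)*n^3 + n^3/2 - 27*sqrt(2)*n^2/4 - 4*n^2 + 9*n/2 + 54*sqrt(2)*n - 36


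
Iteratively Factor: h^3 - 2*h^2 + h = (h - 1)*(h^2 - h) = h*(h - 1)*(h - 1)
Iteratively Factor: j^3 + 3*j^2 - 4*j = (j - 1)*(j^2 + 4*j) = j*(j - 1)*(j + 4)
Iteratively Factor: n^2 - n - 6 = (n + 2)*(n - 3)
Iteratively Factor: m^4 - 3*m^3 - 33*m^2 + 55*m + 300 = (m - 5)*(m^3 + 2*m^2 - 23*m - 60) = (m - 5)*(m + 3)*(m^2 - m - 20) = (m - 5)^2*(m + 3)*(m + 4)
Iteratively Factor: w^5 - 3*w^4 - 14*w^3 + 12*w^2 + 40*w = (w - 5)*(w^4 + 2*w^3 - 4*w^2 - 8*w) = (w - 5)*(w - 2)*(w^3 + 4*w^2 + 4*w) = w*(w - 5)*(w - 2)*(w^2 + 4*w + 4) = w*(w - 5)*(w - 2)*(w + 2)*(w + 2)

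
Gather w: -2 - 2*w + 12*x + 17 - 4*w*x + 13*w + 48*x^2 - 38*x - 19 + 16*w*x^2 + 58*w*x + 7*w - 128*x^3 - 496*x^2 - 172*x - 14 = w*(16*x^2 + 54*x + 18) - 128*x^3 - 448*x^2 - 198*x - 18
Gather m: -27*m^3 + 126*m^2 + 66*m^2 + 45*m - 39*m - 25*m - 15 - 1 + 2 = -27*m^3 + 192*m^2 - 19*m - 14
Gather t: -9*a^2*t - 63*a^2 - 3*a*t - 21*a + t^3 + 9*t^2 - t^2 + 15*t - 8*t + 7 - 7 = -63*a^2 - 21*a + t^3 + 8*t^2 + t*(-9*a^2 - 3*a + 7)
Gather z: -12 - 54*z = -54*z - 12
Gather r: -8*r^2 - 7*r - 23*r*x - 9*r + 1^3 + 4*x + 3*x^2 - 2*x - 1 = -8*r^2 + r*(-23*x - 16) + 3*x^2 + 2*x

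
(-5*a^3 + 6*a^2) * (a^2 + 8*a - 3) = -5*a^5 - 34*a^4 + 63*a^3 - 18*a^2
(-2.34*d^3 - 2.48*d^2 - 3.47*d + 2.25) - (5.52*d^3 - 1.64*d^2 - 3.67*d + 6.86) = -7.86*d^3 - 0.84*d^2 + 0.2*d - 4.61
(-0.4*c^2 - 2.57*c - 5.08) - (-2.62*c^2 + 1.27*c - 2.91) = 2.22*c^2 - 3.84*c - 2.17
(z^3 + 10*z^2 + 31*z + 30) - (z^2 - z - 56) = z^3 + 9*z^2 + 32*z + 86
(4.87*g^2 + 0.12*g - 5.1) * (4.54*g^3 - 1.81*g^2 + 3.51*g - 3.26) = 22.1098*g^5 - 8.2699*g^4 - 6.2775*g^3 - 6.224*g^2 - 18.2922*g + 16.626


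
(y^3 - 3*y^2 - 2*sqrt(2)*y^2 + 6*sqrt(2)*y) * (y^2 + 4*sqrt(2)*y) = y^5 - 3*y^4 + 2*sqrt(2)*y^4 - 16*y^3 - 6*sqrt(2)*y^3 + 48*y^2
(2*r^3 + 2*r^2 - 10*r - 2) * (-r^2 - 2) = -2*r^5 - 2*r^4 + 6*r^3 - 2*r^2 + 20*r + 4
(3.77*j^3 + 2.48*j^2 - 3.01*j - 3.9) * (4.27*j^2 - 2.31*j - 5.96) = 16.0979*j^5 + 1.8809*j^4 - 41.0507*j^3 - 24.4807*j^2 + 26.9486*j + 23.244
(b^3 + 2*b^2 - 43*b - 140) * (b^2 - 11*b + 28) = b^5 - 9*b^4 - 37*b^3 + 389*b^2 + 336*b - 3920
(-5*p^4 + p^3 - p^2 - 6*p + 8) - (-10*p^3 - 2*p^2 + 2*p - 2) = -5*p^4 + 11*p^3 + p^2 - 8*p + 10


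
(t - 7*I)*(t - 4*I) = t^2 - 11*I*t - 28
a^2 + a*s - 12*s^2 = (a - 3*s)*(a + 4*s)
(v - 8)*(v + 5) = v^2 - 3*v - 40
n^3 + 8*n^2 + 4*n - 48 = (n - 2)*(n + 4)*(n + 6)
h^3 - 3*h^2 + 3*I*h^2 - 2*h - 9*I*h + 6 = (h - 3)*(h + I)*(h + 2*I)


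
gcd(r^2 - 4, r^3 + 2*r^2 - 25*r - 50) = r + 2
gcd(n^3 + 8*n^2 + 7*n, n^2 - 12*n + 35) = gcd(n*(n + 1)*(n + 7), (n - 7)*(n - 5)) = 1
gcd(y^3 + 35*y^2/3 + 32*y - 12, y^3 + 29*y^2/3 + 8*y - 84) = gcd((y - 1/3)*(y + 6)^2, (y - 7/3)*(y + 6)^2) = y^2 + 12*y + 36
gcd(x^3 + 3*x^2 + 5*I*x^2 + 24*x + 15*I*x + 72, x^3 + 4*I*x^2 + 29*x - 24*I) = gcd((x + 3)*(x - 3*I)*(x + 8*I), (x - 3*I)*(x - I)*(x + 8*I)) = x^2 + 5*I*x + 24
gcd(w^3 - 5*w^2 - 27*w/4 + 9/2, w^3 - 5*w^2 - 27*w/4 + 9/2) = w^3 - 5*w^2 - 27*w/4 + 9/2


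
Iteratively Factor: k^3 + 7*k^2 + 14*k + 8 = (k + 2)*(k^2 + 5*k + 4) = (k + 2)*(k + 4)*(k + 1)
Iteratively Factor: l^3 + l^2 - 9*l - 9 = (l + 1)*(l^2 - 9) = (l + 1)*(l + 3)*(l - 3)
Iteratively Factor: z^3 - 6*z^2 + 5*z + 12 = (z + 1)*(z^2 - 7*z + 12) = (z - 4)*(z + 1)*(z - 3)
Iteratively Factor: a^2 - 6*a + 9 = (a - 3)*(a - 3)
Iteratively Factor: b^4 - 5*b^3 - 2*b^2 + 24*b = (b)*(b^3 - 5*b^2 - 2*b + 24) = b*(b - 4)*(b^2 - b - 6) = b*(b - 4)*(b - 3)*(b + 2)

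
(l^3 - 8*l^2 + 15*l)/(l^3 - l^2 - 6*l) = (l - 5)/(l + 2)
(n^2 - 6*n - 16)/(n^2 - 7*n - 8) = (n + 2)/(n + 1)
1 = 1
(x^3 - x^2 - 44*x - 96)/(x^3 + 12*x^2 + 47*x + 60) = (x - 8)/(x + 5)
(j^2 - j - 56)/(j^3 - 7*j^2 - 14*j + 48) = (j + 7)/(j^2 + j - 6)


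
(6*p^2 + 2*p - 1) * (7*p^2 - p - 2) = 42*p^4 + 8*p^3 - 21*p^2 - 3*p + 2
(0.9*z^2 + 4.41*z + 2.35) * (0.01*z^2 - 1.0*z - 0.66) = 0.009*z^4 - 0.8559*z^3 - 4.9805*z^2 - 5.2606*z - 1.551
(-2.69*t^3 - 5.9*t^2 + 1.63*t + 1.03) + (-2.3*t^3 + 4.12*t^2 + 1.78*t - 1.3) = -4.99*t^3 - 1.78*t^2 + 3.41*t - 0.27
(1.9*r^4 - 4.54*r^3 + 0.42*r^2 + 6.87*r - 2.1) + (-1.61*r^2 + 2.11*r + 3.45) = 1.9*r^4 - 4.54*r^3 - 1.19*r^2 + 8.98*r + 1.35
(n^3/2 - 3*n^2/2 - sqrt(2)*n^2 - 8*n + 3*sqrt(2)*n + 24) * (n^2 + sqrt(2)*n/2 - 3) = n^5/2 - 3*n^4/2 - 3*sqrt(2)*n^4/4 - 21*n^3/2 + 9*sqrt(2)*n^3/4 - sqrt(2)*n^2 + 63*n^2/2 + 3*sqrt(2)*n + 24*n - 72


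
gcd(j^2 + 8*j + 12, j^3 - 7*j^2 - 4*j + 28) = j + 2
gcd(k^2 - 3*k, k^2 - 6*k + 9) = k - 3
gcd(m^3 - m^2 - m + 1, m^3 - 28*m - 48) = 1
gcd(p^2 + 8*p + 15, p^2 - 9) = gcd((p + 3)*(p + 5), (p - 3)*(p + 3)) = p + 3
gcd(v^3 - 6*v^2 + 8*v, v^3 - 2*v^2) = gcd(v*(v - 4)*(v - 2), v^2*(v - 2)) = v^2 - 2*v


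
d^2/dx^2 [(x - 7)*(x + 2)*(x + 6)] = 6*x + 2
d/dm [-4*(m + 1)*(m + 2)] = -8*m - 12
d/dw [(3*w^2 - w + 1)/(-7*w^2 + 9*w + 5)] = 2*(10*w^2 + 22*w - 7)/(49*w^4 - 126*w^3 + 11*w^2 + 90*w + 25)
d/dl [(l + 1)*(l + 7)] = 2*l + 8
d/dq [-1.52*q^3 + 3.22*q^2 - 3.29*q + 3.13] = -4.56*q^2 + 6.44*q - 3.29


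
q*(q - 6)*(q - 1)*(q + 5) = q^4 - 2*q^3 - 29*q^2 + 30*q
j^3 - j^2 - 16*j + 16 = (j - 4)*(j - 1)*(j + 4)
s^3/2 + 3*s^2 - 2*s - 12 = (s/2 + 1)*(s - 2)*(s + 6)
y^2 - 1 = (y - 1)*(y + 1)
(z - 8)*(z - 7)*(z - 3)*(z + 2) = z^4 - 16*z^3 + 65*z^2 + 34*z - 336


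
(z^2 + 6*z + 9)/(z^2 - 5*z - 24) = (z + 3)/(z - 8)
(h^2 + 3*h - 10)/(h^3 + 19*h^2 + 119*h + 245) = (h - 2)/(h^2 + 14*h + 49)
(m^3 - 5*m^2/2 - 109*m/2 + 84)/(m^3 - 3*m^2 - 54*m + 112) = (m - 3/2)/(m - 2)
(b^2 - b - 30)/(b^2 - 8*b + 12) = (b + 5)/(b - 2)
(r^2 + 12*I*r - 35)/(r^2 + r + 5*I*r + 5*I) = (r + 7*I)/(r + 1)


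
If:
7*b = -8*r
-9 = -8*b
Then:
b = 9/8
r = -63/64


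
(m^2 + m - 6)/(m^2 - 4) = (m + 3)/(m + 2)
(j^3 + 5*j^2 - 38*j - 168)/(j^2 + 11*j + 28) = j - 6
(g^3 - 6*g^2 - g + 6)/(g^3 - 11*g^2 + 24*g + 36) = (g - 1)/(g - 6)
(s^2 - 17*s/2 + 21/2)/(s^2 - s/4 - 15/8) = 4*(s - 7)/(4*s + 5)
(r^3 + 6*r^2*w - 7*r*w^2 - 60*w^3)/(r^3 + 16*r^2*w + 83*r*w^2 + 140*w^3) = (r - 3*w)/(r + 7*w)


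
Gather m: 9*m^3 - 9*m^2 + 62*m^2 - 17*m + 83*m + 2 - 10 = 9*m^3 + 53*m^2 + 66*m - 8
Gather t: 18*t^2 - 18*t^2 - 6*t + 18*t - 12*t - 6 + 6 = 0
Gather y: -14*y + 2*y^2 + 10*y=2*y^2 - 4*y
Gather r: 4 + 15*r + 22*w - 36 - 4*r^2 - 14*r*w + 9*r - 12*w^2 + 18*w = -4*r^2 + r*(24 - 14*w) - 12*w^2 + 40*w - 32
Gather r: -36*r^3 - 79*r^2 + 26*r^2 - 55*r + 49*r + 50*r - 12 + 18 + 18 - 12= -36*r^3 - 53*r^2 + 44*r + 12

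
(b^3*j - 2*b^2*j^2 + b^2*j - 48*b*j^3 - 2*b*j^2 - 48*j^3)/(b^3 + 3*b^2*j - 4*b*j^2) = j*(b^3 - 2*b^2*j + b^2 - 48*b*j^2 - 2*b*j - 48*j^2)/(b*(b^2 + 3*b*j - 4*j^2))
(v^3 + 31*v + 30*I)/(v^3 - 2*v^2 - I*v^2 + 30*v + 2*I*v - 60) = (v + I)/(v - 2)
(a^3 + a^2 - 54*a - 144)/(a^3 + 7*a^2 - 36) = (a - 8)/(a - 2)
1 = 1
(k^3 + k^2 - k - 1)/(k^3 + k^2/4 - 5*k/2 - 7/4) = 4*(k - 1)/(4*k - 7)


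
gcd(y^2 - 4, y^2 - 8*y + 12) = y - 2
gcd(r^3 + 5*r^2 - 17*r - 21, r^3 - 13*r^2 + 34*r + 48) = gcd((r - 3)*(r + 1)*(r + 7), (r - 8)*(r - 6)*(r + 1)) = r + 1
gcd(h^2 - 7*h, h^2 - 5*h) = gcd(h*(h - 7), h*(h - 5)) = h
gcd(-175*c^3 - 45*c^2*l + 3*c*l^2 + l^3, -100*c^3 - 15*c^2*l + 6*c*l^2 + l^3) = 25*c^2 + 10*c*l + l^2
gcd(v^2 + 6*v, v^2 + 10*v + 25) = 1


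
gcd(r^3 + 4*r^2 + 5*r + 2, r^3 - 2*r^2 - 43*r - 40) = r + 1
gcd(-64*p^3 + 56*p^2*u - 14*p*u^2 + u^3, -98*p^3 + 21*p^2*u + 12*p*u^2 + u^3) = 2*p - u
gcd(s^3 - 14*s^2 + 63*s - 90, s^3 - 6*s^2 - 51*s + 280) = s - 5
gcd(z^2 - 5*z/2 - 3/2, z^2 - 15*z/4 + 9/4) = z - 3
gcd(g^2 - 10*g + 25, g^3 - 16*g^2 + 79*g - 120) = g - 5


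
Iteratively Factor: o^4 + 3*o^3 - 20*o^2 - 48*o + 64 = (o - 1)*(o^3 + 4*o^2 - 16*o - 64) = (o - 1)*(o + 4)*(o^2 - 16) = (o - 1)*(o + 4)^2*(o - 4)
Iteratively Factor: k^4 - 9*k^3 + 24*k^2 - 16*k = (k)*(k^3 - 9*k^2 + 24*k - 16) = k*(k - 4)*(k^2 - 5*k + 4) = k*(k - 4)*(k - 1)*(k - 4)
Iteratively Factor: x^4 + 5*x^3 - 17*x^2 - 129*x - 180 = (x + 3)*(x^3 + 2*x^2 - 23*x - 60) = (x + 3)^2*(x^2 - x - 20) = (x - 5)*(x + 3)^2*(x + 4)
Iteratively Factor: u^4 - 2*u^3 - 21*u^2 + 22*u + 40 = (u - 5)*(u^3 + 3*u^2 - 6*u - 8) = (u - 5)*(u - 2)*(u^2 + 5*u + 4) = (u - 5)*(u - 2)*(u + 1)*(u + 4)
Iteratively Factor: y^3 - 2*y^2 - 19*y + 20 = (y - 1)*(y^2 - y - 20) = (y - 1)*(y + 4)*(y - 5)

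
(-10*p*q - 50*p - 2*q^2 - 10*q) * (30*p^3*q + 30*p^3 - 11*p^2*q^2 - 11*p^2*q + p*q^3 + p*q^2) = -300*p^4*q^2 - 1800*p^4*q - 1500*p^4 + 50*p^3*q^3 + 300*p^3*q^2 + 250*p^3*q + 12*p^2*q^4 + 72*p^2*q^3 + 60*p^2*q^2 - 2*p*q^5 - 12*p*q^4 - 10*p*q^3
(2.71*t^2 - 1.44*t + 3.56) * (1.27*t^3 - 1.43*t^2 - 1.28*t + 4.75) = 3.4417*t^5 - 5.7041*t^4 + 3.1116*t^3 + 9.6249*t^2 - 11.3968*t + 16.91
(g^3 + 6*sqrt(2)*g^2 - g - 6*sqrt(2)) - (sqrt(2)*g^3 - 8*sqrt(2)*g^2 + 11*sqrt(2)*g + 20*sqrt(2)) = -sqrt(2)*g^3 + g^3 + 14*sqrt(2)*g^2 - 11*sqrt(2)*g - g - 26*sqrt(2)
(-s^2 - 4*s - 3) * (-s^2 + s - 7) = s^4 + 3*s^3 + 6*s^2 + 25*s + 21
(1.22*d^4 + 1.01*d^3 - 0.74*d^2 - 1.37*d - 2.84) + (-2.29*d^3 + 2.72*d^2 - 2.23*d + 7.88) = 1.22*d^4 - 1.28*d^3 + 1.98*d^2 - 3.6*d + 5.04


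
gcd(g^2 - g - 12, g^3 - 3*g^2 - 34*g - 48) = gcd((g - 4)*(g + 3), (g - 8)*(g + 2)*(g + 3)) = g + 3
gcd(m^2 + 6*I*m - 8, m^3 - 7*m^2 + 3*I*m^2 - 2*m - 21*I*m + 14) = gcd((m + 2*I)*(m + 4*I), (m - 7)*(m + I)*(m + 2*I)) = m + 2*I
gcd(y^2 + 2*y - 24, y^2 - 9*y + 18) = 1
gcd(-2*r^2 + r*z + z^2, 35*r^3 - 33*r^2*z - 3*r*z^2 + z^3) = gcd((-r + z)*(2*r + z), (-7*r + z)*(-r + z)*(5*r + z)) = -r + z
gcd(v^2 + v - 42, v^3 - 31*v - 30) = v - 6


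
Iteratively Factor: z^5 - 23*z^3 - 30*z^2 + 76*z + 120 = (z + 2)*(z^4 - 2*z^3 - 19*z^2 + 8*z + 60) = (z + 2)*(z + 3)*(z^3 - 5*z^2 - 4*z + 20) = (z + 2)^2*(z + 3)*(z^2 - 7*z + 10) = (z - 5)*(z + 2)^2*(z + 3)*(z - 2)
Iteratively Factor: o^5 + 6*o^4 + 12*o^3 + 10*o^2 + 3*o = (o + 1)*(o^4 + 5*o^3 + 7*o^2 + 3*o) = (o + 1)*(o + 3)*(o^3 + 2*o^2 + o) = (o + 1)^2*(o + 3)*(o^2 + o) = (o + 1)^3*(o + 3)*(o)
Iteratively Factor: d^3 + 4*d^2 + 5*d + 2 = (d + 2)*(d^2 + 2*d + 1) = (d + 1)*(d + 2)*(d + 1)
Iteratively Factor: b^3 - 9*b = (b)*(b^2 - 9) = b*(b + 3)*(b - 3)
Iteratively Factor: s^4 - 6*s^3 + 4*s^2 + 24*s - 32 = (s + 2)*(s^3 - 8*s^2 + 20*s - 16) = (s - 2)*(s + 2)*(s^2 - 6*s + 8) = (s - 4)*(s - 2)*(s + 2)*(s - 2)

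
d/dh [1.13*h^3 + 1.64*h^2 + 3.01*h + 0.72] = 3.39*h^2 + 3.28*h + 3.01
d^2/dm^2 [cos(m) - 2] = -cos(m)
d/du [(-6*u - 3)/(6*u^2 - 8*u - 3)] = 6*(6*u^2 + 6*u - 1)/(36*u^4 - 96*u^3 + 28*u^2 + 48*u + 9)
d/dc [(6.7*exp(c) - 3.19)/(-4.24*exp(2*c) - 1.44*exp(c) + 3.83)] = (28.408*exp(2*c) - 27.0512*exp(c) + 21.0674)*exp(c)/(17.9776*exp(4*c) + 12.2112*exp(3*c) - 30.4048*exp(2*c) - 11.0304*exp(c) + 14.6689)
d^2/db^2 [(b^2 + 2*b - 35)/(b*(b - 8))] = 10*(2*b^3 - 21*b^2 + 168*b - 448)/(b^3*(b^3 - 24*b^2 + 192*b - 512))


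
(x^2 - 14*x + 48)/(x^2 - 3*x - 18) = (x - 8)/(x + 3)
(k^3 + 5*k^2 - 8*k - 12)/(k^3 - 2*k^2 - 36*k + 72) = (k + 1)/(k - 6)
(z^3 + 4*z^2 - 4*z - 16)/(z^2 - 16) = (z^2 - 4)/(z - 4)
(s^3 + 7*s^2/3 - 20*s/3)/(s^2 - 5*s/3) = s + 4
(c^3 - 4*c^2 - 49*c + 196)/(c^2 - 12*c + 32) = (c^2 - 49)/(c - 8)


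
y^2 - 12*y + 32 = (y - 8)*(y - 4)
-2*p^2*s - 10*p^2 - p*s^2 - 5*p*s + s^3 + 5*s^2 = (-2*p + s)*(p + s)*(s + 5)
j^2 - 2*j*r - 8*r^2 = (j - 4*r)*(j + 2*r)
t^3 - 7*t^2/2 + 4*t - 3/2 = (t - 3/2)*(t - 1)^2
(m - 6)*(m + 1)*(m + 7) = m^3 + 2*m^2 - 41*m - 42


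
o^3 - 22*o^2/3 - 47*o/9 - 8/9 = (o - 8)*(o + 1/3)^2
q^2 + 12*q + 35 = (q + 5)*(q + 7)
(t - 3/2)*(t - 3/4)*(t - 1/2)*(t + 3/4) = t^4 - 2*t^3 + 3*t^2/16 + 9*t/8 - 27/64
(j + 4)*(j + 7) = j^2 + 11*j + 28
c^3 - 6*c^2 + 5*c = c*(c - 5)*(c - 1)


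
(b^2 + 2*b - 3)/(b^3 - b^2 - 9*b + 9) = 1/(b - 3)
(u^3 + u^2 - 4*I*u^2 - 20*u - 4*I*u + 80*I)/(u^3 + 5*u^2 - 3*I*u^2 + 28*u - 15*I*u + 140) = (u^2 - 4*u*(1 + I) + 16*I)/(u^2 - 3*I*u + 28)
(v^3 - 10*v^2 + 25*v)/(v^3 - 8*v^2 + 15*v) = (v - 5)/(v - 3)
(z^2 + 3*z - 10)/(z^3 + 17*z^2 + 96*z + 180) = (z - 2)/(z^2 + 12*z + 36)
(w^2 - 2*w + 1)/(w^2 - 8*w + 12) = (w^2 - 2*w + 1)/(w^2 - 8*w + 12)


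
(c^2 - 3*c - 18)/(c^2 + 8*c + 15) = (c - 6)/(c + 5)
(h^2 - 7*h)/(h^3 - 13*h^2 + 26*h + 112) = h/(h^2 - 6*h - 16)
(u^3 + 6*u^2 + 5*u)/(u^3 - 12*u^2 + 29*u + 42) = u*(u + 5)/(u^2 - 13*u + 42)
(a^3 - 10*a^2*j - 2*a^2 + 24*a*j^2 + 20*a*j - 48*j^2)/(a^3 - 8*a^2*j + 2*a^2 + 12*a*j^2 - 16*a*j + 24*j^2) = (a^2 - 4*a*j - 2*a + 8*j)/(a^2 - 2*a*j + 2*a - 4*j)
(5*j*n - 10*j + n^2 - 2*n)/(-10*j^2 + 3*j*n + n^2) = (2 - n)/(2*j - n)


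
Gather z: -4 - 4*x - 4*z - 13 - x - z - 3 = -5*x - 5*z - 20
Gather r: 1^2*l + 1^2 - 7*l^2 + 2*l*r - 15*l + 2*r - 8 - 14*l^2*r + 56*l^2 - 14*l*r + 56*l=49*l^2 + 42*l + r*(-14*l^2 - 12*l + 2) - 7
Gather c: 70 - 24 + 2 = 48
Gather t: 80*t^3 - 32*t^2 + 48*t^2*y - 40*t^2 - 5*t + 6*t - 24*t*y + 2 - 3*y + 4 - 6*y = 80*t^3 + t^2*(48*y - 72) + t*(1 - 24*y) - 9*y + 6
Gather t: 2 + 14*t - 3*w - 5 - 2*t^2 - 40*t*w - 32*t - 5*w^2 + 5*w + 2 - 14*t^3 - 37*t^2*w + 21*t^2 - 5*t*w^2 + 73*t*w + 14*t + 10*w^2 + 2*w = -14*t^3 + t^2*(19 - 37*w) + t*(-5*w^2 + 33*w - 4) + 5*w^2 + 4*w - 1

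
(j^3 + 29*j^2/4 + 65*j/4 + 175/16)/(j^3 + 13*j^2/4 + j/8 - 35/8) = (8*j^2 + 38*j + 35)/(2*(4*j^2 + 3*j - 7))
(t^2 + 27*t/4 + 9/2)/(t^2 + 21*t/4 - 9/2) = (4*t + 3)/(4*t - 3)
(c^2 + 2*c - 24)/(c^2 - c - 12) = (c + 6)/(c + 3)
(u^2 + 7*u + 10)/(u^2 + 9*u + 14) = (u + 5)/(u + 7)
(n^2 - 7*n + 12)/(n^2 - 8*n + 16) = (n - 3)/(n - 4)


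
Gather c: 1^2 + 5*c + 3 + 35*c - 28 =40*c - 24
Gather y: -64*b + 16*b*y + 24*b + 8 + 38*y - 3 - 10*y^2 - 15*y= -40*b - 10*y^2 + y*(16*b + 23) + 5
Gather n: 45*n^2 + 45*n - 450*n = 45*n^2 - 405*n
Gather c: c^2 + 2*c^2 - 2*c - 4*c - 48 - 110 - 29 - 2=3*c^2 - 6*c - 189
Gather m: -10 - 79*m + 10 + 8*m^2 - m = 8*m^2 - 80*m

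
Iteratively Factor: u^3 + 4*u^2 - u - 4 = (u - 1)*(u^2 + 5*u + 4) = (u - 1)*(u + 4)*(u + 1)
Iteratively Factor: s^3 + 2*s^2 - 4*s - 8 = (s + 2)*(s^2 - 4) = (s + 2)^2*(s - 2)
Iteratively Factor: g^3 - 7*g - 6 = (g + 1)*(g^2 - g - 6) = (g - 3)*(g + 1)*(g + 2)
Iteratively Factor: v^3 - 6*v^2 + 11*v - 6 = (v - 3)*(v^2 - 3*v + 2) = (v - 3)*(v - 2)*(v - 1)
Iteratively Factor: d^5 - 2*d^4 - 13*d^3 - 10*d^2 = (d)*(d^4 - 2*d^3 - 13*d^2 - 10*d) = d^2*(d^3 - 2*d^2 - 13*d - 10) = d^2*(d + 1)*(d^2 - 3*d - 10) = d^2*(d - 5)*(d + 1)*(d + 2)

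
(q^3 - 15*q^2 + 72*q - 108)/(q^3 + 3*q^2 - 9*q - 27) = (q^2 - 12*q + 36)/(q^2 + 6*q + 9)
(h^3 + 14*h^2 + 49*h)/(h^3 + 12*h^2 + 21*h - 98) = h/(h - 2)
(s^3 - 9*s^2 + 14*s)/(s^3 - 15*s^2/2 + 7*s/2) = 2*(s - 2)/(2*s - 1)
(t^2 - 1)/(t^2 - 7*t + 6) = (t + 1)/(t - 6)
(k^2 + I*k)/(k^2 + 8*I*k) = (k + I)/(k + 8*I)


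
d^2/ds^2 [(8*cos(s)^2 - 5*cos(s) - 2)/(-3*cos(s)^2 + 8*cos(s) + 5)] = (-800*(1 - cos(s)^2)^2 - 147*cos(s)^5 - 360*cos(s)^3 - 1740*cos(s)^2 - 117*cos(s) + 1284)/(-3*cos(s)^2 + 8*cos(s) + 5)^3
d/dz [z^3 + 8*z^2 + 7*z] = 3*z^2 + 16*z + 7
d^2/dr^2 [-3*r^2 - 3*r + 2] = -6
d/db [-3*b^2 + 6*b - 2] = 6 - 6*b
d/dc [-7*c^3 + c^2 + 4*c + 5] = -21*c^2 + 2*c + 4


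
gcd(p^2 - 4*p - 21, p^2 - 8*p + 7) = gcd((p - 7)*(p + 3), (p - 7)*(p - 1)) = p - 7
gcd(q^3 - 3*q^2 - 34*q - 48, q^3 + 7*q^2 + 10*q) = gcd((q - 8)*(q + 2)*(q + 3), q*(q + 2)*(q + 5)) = q + 2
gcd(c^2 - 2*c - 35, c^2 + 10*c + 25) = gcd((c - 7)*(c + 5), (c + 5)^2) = c + 5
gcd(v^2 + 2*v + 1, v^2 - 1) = v + 1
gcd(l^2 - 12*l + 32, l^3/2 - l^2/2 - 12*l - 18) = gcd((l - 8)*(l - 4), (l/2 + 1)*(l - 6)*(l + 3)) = 1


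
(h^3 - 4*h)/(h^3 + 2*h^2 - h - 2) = h*(h - 2)/(h^2 - 1)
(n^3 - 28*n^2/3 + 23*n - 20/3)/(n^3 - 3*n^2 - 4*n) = (3*n^2 - 16*n + 5)/(3*n*(n + 1))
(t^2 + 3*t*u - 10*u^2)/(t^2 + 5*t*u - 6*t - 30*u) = (t - 2*u)/(t - 6)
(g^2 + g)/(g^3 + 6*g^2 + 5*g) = 1/(g + 5)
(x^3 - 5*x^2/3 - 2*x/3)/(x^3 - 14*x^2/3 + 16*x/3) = (3*x + 1)/(3*x - 8)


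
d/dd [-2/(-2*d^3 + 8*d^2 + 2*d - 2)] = (-3*d^2 + 8*d + 1)/(d^3 - 4*d^2 - d + 1)^2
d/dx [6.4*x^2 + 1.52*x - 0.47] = 12.8*x + 1.52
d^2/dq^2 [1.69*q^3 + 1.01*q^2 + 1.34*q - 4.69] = 10.14*q + 2.02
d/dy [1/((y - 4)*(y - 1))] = (5 - 2*y)/(y^4 - 10*y^3 + 33*y^2 - 40*y + 16)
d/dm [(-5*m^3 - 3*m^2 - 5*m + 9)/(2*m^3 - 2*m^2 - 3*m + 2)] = (16*m^4 + 50*m^3 - 85*m^2 + 24*m + 17)/(4*m^6 - 8*m^5 - 8*m^4 + 20*m^3 + m^2 - 12*m + 4)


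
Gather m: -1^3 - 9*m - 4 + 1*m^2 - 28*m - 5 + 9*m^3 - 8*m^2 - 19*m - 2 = 9*m^3 - 7*m^2 - 56*m - 12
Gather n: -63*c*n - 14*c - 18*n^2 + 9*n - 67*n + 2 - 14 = -14*c - 18*n^2 + n*(-63*c - 58) - 12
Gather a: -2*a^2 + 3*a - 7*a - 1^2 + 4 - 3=-2*a^2 - 4*a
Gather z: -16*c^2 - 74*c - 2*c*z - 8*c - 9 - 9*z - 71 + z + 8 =-16*c^2 - 82*c + z*(-2*c - 8) - 72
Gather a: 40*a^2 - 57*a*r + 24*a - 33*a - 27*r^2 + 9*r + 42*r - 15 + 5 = 40*a^2 + a*(-57*r - 9) - 27*r^2 + 51*r - 10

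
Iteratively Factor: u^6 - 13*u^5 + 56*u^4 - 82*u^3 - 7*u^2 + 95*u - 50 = (u - 5)*(u^5 - 8*u^4 + 16*u^3 - 2*u^2 - 17*u + 10) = (u - 5)*(u - 1)*(u^4 - 7*u^3 + 9*u^2 + 7*u - 10) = (u - 5)*(u - 1)^2*(u^3 - 6*u^2 + 3*u + 10) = (u - 5)*(u - 2)*(u - 1)^2*(u^2 - 4*u - 5) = (u - 5)^2*(u - 2)*(u - 1)^2*(u + 1)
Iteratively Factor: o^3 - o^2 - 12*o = (o)*(o^2 - o - 12) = o*(o + 3)*(o - 4)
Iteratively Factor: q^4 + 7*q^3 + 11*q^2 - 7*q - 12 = (q + 1)*(q^3 + 6*q^2 + 5*q - 12) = (q + 1)*(q + 3)*(q^2 + 3*q - 4) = (q - 1)*(q + 1)*(q + 3)*(q + 4)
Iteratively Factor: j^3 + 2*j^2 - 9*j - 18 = (j + 3)*(j^2 - j - 6) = (j - 3)*(j + 3)*(j + 2)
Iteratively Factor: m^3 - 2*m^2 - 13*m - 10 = (m - 5)*(m^2 + 3*m + 2) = (m - 5)*(m + 1)*(m + 2)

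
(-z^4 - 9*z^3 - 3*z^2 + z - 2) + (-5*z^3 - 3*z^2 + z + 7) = -z^4 - 14*z^3 - 6*z^2 + 2*z + 5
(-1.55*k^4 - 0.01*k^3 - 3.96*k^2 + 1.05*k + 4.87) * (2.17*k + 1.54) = -3.3635*k^5 - 2.4087*k^4 - 8.6086*k^3 - 3.8199*k^2 + 12.1849*k + 7.4998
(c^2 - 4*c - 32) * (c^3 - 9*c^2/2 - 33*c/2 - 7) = c^5 - 17*c^4/2 - 61*c^3/2 + 203*c^2 + 556*c + 224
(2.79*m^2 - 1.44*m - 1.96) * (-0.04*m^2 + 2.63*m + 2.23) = -0.1116*m^4 + 7.3953*m^3 + 2.5129*m^2 - 8.366*m - 4.3708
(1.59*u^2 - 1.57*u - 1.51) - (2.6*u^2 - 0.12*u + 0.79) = -1.01*u^2 - 1.45*u - 2.3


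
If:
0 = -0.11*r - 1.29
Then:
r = -11.73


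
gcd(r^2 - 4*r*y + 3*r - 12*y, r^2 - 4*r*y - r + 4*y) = -r + 4*y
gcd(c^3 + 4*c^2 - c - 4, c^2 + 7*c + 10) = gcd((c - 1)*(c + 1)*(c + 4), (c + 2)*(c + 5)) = 1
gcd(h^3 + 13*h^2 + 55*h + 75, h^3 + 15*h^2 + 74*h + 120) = h + 5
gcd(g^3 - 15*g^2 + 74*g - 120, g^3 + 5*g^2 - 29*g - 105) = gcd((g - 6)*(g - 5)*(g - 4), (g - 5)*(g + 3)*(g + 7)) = g - 5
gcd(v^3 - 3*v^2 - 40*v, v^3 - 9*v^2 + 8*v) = v^2 - 8*v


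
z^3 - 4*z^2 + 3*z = z*(z - 3)*(z - 1)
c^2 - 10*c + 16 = (c - 8)*(c - 2)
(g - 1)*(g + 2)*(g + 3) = g^3 + 4*g^2 + g - 6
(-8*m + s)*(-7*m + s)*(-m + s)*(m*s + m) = -56*m^4*s - 56*m^4 + 71*m^3*s^2 + 71*m^3*s - 16*m^2*s^3 - 16*m^2*s^2 + m*s^4 + m*s^3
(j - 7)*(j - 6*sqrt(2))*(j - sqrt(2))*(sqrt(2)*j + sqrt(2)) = sqrt(2)*j^4 - 14*j^3 - 6*sqrt(2)*j^3 + 5*sqrt(2)*j^2 + 84*j^2 - 72*sqrt(2)*j + 98*j - 84*sqrt(2)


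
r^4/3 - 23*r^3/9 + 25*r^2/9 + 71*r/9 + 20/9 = (r/3 + 1/3)*(r - 5)*(r - 4)*(r + 1/3)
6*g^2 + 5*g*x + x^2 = (2*g + x)*(3*g + x)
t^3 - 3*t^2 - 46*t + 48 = (t - 8)*(t - 1)*(t + 6)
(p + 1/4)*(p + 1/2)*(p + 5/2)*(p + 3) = p^4 + 25*p^3/4 + 47*p^2/4 + 101*p/16 + 15/16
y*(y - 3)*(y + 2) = y^3 - y^2 - 6*y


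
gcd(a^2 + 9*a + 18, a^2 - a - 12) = a + 3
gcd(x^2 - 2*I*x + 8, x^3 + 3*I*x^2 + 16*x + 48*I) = x - 4*I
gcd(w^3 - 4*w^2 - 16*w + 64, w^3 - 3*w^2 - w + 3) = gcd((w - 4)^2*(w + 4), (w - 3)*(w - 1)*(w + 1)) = 1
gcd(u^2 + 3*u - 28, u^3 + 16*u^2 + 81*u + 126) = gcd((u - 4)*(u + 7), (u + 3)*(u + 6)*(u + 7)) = u + 7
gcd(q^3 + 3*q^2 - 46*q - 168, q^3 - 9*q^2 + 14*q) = q - 7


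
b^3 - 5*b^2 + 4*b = b*(b - 4)*(b - 1)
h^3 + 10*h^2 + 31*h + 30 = (h + 2)*(h + 3)*(h + 5)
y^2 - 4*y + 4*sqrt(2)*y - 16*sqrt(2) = (y - 4)*(y + 4*sqrt(2))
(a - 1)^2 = a^2 - 2*a + 1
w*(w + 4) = w^2 + 4*w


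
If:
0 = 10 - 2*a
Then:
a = 5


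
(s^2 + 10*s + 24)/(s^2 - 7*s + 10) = (s^2 + 10*s + 24)/(s^2 - 7*s + 10)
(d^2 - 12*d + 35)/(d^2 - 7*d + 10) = (d - 7)/(d - 2)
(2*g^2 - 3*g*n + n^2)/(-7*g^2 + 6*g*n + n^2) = (-2*g + n)/(7*g + n)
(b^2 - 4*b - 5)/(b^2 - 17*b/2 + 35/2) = 2*(b + 1)/(2*b - 7)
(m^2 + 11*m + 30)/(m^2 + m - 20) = (m + 6)/(m - 4)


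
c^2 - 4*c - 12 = (c - 6)*(c + 2)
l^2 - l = l*(l - 1)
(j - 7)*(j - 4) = j^2 - 11*j + 28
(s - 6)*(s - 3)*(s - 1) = s^3 - 10*s^2 + 27*s - 18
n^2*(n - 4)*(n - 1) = n^4 - 5*n^3 + 4*n^2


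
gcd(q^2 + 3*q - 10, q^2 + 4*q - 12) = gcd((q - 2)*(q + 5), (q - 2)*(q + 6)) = q - 2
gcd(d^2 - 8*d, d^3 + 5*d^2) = d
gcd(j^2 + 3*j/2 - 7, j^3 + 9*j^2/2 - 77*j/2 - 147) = j + 7/2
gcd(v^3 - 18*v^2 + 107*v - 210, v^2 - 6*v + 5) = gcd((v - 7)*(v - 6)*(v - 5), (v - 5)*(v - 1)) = v - 5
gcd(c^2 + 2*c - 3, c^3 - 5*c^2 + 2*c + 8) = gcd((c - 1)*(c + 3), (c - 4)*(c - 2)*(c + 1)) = 1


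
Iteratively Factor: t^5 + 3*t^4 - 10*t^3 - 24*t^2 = (t + 2)*(t^4 + t^3 - 12*t^2) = (t + 2)*(t + 4)*(t^3 - 3*t^2) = (t - 3)*(t + 2)*(t + 4)*(t^2) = t*(t - 3)*(t + 2)*(t + 4)*(t)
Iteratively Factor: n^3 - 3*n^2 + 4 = (n + 1)*(n^2 - 4*n + 4) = (n - 2)*(n + 1)*(n - 2)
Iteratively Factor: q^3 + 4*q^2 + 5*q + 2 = (q + 2)*(q^2 + 2*q + 1) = (q + 1)*(q + 2)*(q + 1)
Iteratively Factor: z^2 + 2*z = (z + 2)*(z)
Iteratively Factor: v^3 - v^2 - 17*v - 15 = (v + 3)*(v^2 - 4*v - 5) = (v + 1)*(v + 3)*(v - 5)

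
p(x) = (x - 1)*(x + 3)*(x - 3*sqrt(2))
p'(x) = (x - 1)*(x + 3) + (x - 1)*(x - 3*sqrt(2)) + (x + 3)*(x - 3*sqrt(2)) = 3*x^2 - 6*sqrt(2)*x + 4*x - 6*sqrt(2) - 3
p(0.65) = 4.59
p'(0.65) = -13.13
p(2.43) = -14.07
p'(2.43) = -4.67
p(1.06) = -0.78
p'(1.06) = -12.87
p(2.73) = -14.99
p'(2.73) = -1.37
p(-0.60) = 18.60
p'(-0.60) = -7.71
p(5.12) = 29.35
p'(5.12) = 44.19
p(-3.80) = -30.88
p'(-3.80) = 48.88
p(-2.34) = 14.51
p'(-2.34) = 15.44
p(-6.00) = -215.10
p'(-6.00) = 123.43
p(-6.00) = -215.10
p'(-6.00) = 123.43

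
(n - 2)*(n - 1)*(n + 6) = n^3 + 3*n^2 - 16*n + 12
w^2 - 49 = (w - 7)*(w + 7)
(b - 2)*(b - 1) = b^2 - 3*b + 2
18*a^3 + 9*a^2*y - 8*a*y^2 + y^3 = (-6*a + y)*(-3*a + y)*(a + y)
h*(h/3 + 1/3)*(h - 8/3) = h^3/3 - 5*h^2/9 - 8*h/9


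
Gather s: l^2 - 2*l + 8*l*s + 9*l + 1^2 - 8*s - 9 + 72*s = l^2 + 7*l + s*(8*l + 64) - 8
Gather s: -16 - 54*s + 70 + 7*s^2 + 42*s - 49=7*s^2 - 12*s + 5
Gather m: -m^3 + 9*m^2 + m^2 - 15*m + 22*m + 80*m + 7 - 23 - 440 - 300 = -m^3 + 10*m^2 + 87*m - 756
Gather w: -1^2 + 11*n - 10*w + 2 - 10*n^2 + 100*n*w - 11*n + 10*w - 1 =-10*n^2 + 100*n*w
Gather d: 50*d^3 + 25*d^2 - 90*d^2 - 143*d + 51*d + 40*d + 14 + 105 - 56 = 50*d^3 - 65*d^2 - 52*d + 63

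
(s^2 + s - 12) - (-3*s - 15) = s^2 + 4*s + 3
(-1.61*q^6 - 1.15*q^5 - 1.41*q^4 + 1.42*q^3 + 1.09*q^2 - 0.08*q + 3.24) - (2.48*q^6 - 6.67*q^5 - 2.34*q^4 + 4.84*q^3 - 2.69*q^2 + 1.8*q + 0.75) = -4.09*q^6 + 5.52*q^5 + 0.93*q^4 - 3.42*q^3 + 3.78*q^2 - 1.88*q + 2.49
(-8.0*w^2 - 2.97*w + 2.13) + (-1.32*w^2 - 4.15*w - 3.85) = -9.32*w^2 - 7.12*w - 1.72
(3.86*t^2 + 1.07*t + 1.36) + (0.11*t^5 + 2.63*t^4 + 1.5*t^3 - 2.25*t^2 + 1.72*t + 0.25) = 0.11*t^5 + 2.63*t^4 + 1.5*t^3 + 1.61*t^2 + 2.79*t + 1.61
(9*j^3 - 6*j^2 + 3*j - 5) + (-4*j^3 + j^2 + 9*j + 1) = 5*j^3 - 5*j^2 + 12*j - 4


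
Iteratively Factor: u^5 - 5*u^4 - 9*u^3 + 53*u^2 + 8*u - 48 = (u + 1)*(u^4 - 6*u^3 - 3*u^2 + 56*u - 48) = (u - 4)*(u + 1)*(u^3 - 2*u^2 - 11*u + 12) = (u - 4)^2*(u + 1)*(u^2 + 2*u - 3) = (u - 4)^2*(u - 1)*(u + 1)*(u + 3)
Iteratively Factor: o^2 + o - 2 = (o + 2)*(o - 1)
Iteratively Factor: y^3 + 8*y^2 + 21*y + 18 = (y + 2)*(y^2 + 6*y + 9) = (y + 2)*(y + 3)*(y + 3)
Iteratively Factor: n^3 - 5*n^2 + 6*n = (n - 3)*(n^2 - 2*n) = (n - 3)*(n - 2)*(n)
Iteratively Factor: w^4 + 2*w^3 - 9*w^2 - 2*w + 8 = (w - 2)*(w^3 + 4*w^2 - w - 4) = (w - 2)*(w + 4)*(w^2 - 1) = (w - 2)*(w - 1)*(w + 4)*(w + 1)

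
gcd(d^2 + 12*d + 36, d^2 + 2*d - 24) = d + 6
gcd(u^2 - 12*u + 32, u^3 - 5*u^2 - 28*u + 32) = u - 8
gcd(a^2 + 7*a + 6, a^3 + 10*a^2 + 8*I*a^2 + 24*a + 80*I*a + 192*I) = a + 6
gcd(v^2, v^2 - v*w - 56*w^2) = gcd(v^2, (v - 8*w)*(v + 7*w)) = 1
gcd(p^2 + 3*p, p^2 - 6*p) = p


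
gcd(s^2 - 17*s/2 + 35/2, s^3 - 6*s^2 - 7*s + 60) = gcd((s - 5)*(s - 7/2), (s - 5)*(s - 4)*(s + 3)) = s - 5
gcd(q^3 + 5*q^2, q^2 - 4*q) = q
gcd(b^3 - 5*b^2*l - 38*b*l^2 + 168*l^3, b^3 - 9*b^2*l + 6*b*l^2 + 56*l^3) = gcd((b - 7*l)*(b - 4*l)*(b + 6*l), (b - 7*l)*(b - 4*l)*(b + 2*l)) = b^2 - 11*b*l + 28*l^2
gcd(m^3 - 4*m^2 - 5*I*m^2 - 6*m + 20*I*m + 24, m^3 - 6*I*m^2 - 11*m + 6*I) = m^2 - 5*I*m - 6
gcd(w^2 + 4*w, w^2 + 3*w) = w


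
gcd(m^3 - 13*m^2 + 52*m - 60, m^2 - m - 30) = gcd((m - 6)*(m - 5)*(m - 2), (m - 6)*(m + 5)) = m - 6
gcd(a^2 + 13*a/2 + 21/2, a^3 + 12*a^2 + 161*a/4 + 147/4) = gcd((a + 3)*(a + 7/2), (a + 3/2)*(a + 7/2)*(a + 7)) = a + 7/2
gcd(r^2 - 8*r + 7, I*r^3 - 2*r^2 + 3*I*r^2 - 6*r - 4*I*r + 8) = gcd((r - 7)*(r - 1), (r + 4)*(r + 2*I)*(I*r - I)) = r - 1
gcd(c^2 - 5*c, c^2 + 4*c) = c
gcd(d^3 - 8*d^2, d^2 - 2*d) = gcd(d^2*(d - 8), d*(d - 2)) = d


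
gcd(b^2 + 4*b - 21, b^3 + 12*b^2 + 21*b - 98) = b + 7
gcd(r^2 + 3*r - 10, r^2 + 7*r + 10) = r + 5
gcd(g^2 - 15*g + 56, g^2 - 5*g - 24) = g - 8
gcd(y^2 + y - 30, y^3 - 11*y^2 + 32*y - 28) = 1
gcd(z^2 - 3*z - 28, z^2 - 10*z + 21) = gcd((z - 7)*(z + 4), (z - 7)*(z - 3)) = z - 7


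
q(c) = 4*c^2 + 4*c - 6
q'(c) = 8*c + 4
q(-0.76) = -6.73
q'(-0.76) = -2.08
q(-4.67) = 62.56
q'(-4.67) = -33.36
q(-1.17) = -5.20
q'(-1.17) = -5.36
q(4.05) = 75.81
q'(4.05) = 36.40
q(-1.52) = -2.84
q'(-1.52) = -8.16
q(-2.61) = 10.81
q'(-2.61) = -16.88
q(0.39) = -3.83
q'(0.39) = 7.12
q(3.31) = 51.06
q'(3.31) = 30.48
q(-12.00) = 522.00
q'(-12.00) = -92.00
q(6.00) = 162.00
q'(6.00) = 52.00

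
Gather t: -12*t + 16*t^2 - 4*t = 16*t^2 - 16*t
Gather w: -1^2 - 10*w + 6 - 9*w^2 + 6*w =-9*w^2 - 4*w + 5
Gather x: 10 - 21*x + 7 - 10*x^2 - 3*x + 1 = -10*x^2 - 24*x + 18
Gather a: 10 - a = 10 - a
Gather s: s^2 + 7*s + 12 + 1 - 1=s^2 + 7*s + 12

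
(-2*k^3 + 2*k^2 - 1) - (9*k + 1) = -2*k^3 + 2*k^2 - 9*k - 2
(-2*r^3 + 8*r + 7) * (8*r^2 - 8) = -16*r^5 + 80*r^3 + 56*r^2 - 64*r - 56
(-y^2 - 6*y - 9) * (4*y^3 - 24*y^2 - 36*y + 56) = -4*y^5 + 144*y^3 + 376*y^2 - 12*y - 504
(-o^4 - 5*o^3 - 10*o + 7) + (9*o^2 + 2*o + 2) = -o^4 - 5*o^3 + 9*o^2 - 8*o + 9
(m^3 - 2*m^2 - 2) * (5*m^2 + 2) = 5*m^5 - 10*m^4 + 2*m^3 - 14*m^2 - 4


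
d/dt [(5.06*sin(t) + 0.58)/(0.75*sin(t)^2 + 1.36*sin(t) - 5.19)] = (-0.869999999999999*sin(t) + 1.8975*cos(2*t) - 28.9477)*cos(t)/(0.75*sin(t)^2 + 1.36*sin(t) - 5.19)^2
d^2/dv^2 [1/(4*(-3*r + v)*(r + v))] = (-(r + v)^2 + (r + v)*(3*r - v) - (3*r - v)^2)/(2*(r + v)^3*(3*r - v)^3)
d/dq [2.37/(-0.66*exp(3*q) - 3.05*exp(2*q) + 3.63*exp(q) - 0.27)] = (4.6926*exp(2*q) + 14.457*exp(q) - 8.6031)*exp(q)/(0.66*exp(3*q) + 3.05*exp(2*q) - 3.63*exp(q) + 0.27)^2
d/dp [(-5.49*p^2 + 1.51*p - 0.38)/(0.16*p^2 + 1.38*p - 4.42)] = (-7.8178*p^2 + 48.6532*p - 6.1498)/(0.0256*p^4 + 0.4416*p^3 + 0.49*p^2 - 12.1992*p + 19.5364)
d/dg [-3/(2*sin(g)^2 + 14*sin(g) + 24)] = 3*(2*sin(g) + 7)*cos(g)/(2*(sin(g)^2 + 7*sin(g) + 12)^2)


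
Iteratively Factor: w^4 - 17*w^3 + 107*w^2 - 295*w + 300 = (w - 5)*(w^3 - 12*w^2 + 47*w - 60) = (w - 5)*(w - 4)*(w^2 - 8*w + 15) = (w - 5)*(w - 4)*(w - 3)*(w - 5)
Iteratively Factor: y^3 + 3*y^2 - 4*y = (y - 1)*(y^2 + 4*y) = (y - 1)*(y + 4)*(y)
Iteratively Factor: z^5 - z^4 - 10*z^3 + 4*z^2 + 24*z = (z)*(z^4 - z^3 - 10*z^2 + 4*z + 24) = z*(z + 2)*(z^3 - 3*z^2 - 4*z + 12) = z*(z + 2)^2*(z^2 - 5*z + 6) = z*(z - 3)*(z + 2)^2*(z - 2)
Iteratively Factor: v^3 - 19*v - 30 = (v + 2)*(v^2 - 2*v - 15) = (v + 2)*(v + 3)*(v - 5)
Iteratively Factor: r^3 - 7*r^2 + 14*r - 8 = (r - 2)*(r^2 - 5*r + 4) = (r - 2)*(r - 1)*(r - 4)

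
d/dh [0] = 0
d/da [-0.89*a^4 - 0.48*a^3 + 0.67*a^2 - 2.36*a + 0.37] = -3.56*a^3 - 1.44*a^2 + 1.34*a - 2.36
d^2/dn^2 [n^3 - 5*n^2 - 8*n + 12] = 6*n - 10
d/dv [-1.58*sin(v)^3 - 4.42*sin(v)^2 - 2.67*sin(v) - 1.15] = (-8.84*sin(v) + 2.37*cos(2*v) - 5.04)*cos(v)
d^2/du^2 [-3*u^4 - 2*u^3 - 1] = 12*u*(-3*u - 1)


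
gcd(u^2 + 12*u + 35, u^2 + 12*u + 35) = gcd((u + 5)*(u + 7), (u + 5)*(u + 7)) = u^2 + 12*u + 35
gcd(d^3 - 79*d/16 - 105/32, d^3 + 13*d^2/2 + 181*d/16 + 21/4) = d^2 + 5*d/2 + 21/16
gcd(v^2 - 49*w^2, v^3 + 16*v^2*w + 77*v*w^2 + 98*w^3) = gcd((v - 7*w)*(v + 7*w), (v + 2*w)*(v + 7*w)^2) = v + 7*w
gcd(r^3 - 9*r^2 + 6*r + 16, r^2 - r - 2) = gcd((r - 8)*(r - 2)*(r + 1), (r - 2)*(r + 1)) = r^2 - r - 2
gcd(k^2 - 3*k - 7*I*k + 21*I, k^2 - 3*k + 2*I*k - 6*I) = k - 3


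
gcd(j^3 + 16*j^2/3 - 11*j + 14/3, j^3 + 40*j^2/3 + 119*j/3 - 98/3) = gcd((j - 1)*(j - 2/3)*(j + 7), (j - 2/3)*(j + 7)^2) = j^2 + 19*j/3 - 14/3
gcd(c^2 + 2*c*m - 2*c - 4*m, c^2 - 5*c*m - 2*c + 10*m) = c - 2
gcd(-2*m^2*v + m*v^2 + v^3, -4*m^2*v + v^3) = 2*m*v + v^2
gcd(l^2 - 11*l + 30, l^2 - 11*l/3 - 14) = l - 6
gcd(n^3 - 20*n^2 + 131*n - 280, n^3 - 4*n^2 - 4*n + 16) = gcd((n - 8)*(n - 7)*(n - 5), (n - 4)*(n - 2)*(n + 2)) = 1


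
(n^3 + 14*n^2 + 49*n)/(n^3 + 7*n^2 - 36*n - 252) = n*(n + 7)/(n^2 - 36)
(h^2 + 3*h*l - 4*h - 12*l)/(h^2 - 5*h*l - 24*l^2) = (h - 4)/(h - 8*l)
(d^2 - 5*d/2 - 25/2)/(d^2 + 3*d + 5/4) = 2*(d - 5)/(2*d + 1)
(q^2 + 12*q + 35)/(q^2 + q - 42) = (q + 5)/(q - 6)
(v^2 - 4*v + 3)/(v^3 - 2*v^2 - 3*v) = (v - 1)/(v*(v + 1))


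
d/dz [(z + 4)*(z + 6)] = 2*z + 10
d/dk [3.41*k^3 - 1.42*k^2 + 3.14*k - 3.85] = 10.23*k^2 - 2.84*k + 3.14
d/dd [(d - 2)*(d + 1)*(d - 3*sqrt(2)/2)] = 3*d^2 - 3*sqrt(2)*d - 2*d - 2 + 3*sqrt(2)/2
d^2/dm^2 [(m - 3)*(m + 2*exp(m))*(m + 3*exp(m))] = 5*m^2*exp(m) + 24*m*exp(2*m) + 5*m*exp(m) + 6*m - 48*exp(2*m) - 20*exp(m) - 6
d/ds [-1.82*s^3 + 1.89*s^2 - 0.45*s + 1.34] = -5.46*s^2 + 3.78*s - 0.45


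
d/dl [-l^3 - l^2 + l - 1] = -3*l^2 - 2*l + 1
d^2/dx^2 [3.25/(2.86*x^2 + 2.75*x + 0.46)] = (-53.1674*x^2 - 51.1225*x + 3.25*(5.72*x + 2.75)*(11.44*x + 5.5) - 8.5514)/(2.86*x^2 + 2.75*x + 0.46)^3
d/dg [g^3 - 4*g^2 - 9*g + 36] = 3*g^2 - 8*g - 9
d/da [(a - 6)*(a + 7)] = 2*a + 1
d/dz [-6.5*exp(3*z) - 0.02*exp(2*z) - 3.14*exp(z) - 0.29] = (-19.5*exp(2*z) - 0.04*exp(z) - 3.14)*exp(z)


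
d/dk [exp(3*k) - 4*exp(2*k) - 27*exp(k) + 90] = (3*exp(2*k) - 8*exp(k) - 27)*exp(k)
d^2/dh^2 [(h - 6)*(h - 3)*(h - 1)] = 6*h - 20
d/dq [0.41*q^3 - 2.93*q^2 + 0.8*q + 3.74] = 1.23*q^2 - 5.86*q + 0.8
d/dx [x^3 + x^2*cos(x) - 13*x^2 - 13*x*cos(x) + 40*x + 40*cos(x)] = -x^2*sin(x) + 3*x^2 + 13*x*sin(x) + 2*x*cos(x) - 26*x - 40*sin(x) - 13*cos(x) + 40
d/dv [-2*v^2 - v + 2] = -4*v - 1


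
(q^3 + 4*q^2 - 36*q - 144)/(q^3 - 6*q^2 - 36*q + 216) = (q + 4)/(q - 6)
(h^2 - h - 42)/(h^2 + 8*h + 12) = (h - 7)/(h + 2)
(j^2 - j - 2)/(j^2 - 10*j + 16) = (j + 1)/(j - 8)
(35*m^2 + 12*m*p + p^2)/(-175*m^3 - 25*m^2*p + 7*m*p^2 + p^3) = 1/(-5*m + p)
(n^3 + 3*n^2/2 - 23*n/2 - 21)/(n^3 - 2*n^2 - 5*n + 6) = (2*n^2 - n - 21)/(2*(n^2 - 4*n + 3))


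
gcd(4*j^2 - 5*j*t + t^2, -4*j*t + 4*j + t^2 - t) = -4*j + t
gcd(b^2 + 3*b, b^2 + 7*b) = b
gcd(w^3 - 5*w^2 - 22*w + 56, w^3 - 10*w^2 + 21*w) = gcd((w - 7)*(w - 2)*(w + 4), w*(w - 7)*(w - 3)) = w - 7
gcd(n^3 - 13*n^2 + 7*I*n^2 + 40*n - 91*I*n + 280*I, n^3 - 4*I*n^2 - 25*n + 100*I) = n - 5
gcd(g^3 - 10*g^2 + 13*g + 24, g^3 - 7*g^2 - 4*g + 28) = 1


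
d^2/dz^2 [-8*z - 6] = 0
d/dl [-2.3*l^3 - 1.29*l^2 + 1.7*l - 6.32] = -6.9*l^2 - 2.58*l + 1.7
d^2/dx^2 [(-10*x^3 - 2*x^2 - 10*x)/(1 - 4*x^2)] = 4*(100*x^3 + 12*x^2 + 75*x + 1)/(64*x^6 - 48*x^4 + 12*x^2 - 1)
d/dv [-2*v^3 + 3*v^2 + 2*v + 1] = -6*v^2 + 6*v + 2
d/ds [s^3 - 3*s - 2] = 3*s^2 - 3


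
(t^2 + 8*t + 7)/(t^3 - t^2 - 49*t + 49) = (t + 1)/(t^2 - 8*t + 7)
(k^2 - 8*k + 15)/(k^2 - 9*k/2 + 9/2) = 2*(k - 5)/(2*k - 3)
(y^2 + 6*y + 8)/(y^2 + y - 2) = (y + 4)/(y - 1)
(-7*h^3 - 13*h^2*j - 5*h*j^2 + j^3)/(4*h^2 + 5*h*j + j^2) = (-7*h^2 - 6*h*j + j^2)/(4*h + j)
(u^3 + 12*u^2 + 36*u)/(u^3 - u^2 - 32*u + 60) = u*(u + 6)/(u^2 - 7*u + 10)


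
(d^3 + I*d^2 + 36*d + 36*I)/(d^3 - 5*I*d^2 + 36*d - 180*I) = (d + I)/(d - 5*I)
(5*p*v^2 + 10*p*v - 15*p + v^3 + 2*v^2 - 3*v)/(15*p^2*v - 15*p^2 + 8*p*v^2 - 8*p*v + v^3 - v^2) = (v + 3)/(3*p + v)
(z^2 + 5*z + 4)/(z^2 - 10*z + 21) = (z^2 + 5*z + 4)/(z^2 - 10*z + 21)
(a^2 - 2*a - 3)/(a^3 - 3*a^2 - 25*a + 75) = (a + 1)/(a^2 - 25)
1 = 1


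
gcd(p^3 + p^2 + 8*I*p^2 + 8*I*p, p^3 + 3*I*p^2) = p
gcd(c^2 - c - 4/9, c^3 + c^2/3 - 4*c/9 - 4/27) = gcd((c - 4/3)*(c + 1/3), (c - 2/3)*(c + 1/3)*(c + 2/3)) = c + 1/3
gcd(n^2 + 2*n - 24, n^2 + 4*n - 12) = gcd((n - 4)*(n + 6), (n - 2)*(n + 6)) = n + 6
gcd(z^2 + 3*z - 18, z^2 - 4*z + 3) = z - 3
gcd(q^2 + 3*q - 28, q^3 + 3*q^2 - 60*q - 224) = q + 7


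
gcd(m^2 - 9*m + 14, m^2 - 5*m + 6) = m - 2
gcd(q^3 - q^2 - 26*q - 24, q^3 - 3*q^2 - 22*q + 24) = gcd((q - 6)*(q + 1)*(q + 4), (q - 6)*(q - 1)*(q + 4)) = q^2 - 2*q - 24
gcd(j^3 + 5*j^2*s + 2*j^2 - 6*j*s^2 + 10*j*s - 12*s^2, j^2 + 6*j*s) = j + 6*s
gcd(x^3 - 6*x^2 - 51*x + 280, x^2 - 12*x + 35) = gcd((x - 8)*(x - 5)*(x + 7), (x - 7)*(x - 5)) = x - 5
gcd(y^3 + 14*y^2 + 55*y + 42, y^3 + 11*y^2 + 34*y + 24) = y^2 + 7*y + 6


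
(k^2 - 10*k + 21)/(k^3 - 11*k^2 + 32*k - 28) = (k - 3)/(k^2 - 4*k + 4)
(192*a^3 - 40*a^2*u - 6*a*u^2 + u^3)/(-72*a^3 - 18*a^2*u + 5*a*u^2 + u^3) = (-8*a + u)/(3*a + u)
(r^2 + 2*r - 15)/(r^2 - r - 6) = (r + 5)/(r + 2)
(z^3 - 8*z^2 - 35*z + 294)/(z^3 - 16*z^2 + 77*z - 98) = (z + 6)/(z - 2)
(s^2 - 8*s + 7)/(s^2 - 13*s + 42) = (s - 1)/(s - 6)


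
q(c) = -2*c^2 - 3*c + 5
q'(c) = -4*c - 3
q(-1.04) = 5.96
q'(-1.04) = 1.16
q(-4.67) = -24.61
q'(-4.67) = 15.68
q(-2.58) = -0.57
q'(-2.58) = 7.32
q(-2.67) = -1.25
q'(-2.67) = 7.68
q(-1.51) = 4.97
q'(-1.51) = 3.04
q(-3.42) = -8.13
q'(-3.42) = 10.68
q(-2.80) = -2.28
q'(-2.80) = 8.20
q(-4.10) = -16.32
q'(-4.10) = 13.40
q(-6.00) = -49.00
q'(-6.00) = 21.00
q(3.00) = -22.00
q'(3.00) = -15.00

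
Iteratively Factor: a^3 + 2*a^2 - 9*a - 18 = (a + 3)*(a^2 - a - 6) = (a - 3)*(a + 3)*(a + 2)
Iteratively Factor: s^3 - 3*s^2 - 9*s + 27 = (s - 3)*(s^2 - 9) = (s - 3)^2*(s + 3)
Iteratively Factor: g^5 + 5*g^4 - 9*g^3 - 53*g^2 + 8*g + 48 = (g + 4)*(g^4 + g^3 - 13*g^2 - g + 12) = (g + 4)^2*(g^3 - 3*g^2 - g + 3) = (g - 3)*(g + 4)^2*(g^2 - 1) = (g - 3)*(g + 1)*(g + 4)^2*(g - 1)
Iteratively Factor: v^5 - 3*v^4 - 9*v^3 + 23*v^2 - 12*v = (v - 1)*(v^4 - 2*v^3 - 11*v^2 + 12*v) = (v - 1)^2*(v^3 - v^2 - 12*v) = (v - 4)*(v - 1)^2*(v^2 + 3*v) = v*(v - 4)*(v - 1)^2*(v + 3)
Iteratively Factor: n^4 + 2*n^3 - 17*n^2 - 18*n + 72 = (n + 3)*(n^3 - n^2 - 14*n + 24) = (n - 3)*(n + 3)*(n^2 + 2*n - 8) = (n - 3)*(n + 3)*(n + 4)*(n - 2)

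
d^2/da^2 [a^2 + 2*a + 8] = 2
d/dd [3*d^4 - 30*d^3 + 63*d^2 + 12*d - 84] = 12*d^3 - 90*d^2 + 126*d + 12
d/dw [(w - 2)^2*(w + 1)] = 3*w*(w - 2)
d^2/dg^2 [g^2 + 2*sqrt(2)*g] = 2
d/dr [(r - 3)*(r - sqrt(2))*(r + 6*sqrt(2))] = 3*r^2 - 6*r + 10*sqrt(2)*r - 15*sqrt(2) - 12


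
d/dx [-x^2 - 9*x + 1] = -2*x - 9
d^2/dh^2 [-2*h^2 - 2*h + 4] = -4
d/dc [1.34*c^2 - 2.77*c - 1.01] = 2.68*c - 2.77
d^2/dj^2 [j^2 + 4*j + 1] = 2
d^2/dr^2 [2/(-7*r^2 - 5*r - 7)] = 4*(49*r^2 + 35*r - (14*r + 5)^2 + 49)/(7*r^2 + 5*r + 7)^3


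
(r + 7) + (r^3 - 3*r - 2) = r^3 - 2*r + 5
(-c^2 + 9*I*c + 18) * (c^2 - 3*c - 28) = -c^4 + 3*c^3 + 9*I*c^3 + 46*c^2 - 27*I*c^2 - 54*c - 252*I*c - 504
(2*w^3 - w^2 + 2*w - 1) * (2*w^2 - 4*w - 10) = 4*w^5 - 10*w^4 - 12*w^3 - 16*w + 10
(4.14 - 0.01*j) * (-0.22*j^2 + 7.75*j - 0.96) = 0.0022*j^3 - 0.9883*j^2 + 32.0946*j - 3.9744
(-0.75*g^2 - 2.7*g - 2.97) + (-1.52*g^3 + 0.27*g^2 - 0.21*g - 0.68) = -1.52*g^3 - 0.48*g^2 - 2.91*g - 3.65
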